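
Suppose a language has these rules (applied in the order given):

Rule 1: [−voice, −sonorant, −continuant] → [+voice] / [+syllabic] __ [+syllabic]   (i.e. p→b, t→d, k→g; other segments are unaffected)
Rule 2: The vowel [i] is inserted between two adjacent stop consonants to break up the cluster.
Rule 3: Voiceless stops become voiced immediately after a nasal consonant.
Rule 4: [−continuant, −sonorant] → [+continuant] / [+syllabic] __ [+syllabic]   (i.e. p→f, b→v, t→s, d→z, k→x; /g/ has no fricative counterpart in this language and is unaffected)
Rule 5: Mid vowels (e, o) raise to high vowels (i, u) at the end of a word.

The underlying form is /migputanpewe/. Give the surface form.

migifuzanbewi

Rule 1 (intervocalic voicing): /t/ is a voiceless stop between vowels /u/ and /a/, so it voices to [d]. /migputanpewe/ → migpudanpewe.
Rule 2 (stop-cluster i-epenthesis): /g/ and /p/ form a stop–stop cluster, so [i] is inserted between them. /migpudanpewe/ → migipudanpewe.
Rule 3 (post-nasal voicing): /p/ is a voiceless stop immediately after the nasal /n/, so it voices to [b]. /migipudanpewe/ → migipudanbewe.
Rule 4 (intervocalic spirantization): /p/ is a stop between vowels /i/ and /u/, so it spirantizes to the fricative [f]. /d/ is a stop between vowels /u/ and /a/, so it spirantizes to the fricative [z]. /migipudanbewe/ → migifuzanbewe.
Rule 5 (final vowel raising): /e/ is a mid vowel in word-final position, so it raises to [i]. /migifuzanbewe/ → migifuzanbewi.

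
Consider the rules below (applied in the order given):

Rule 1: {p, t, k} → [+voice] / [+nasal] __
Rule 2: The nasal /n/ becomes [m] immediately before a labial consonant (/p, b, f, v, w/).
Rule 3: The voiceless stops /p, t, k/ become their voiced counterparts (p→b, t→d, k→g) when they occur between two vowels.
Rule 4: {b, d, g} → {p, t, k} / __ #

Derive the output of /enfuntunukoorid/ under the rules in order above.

Rule 1 (post-nasal voicing): /t/ is a voiceless stop immediately after the nasal /n/, so it voices to [d]. /enfuntunukoorid/ → enfundunukoorid.
Rule 2 (nasal place assimilation): /n/ precedes the labial consonant /f/, so it assimilates in place to [m]. /enfundunukoorid/ → emfundunukoorid.
Rule 3 (intervocalic voicing): /k/ is a voiceless stop between vowels /u/ and /o/, so it voices to [g]. /emfundunukoorid/ → emfundunugoorid.
Rule 4 (final devoicing): /d/ is a voiced stop in word-final position, so it devoices to [t]. /emfundunugoorid/ → emfundunugoorit.

emfundunugoorit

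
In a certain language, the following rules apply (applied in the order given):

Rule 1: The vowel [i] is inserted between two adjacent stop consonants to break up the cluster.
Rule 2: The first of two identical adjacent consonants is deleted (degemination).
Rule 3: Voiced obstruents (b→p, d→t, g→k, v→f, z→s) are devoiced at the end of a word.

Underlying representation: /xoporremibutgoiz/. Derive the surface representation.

xoporemibutigois

Rule 1 (stop-cluster i-epenthesis): /t/ and /g/ form a stop–stop cluster, so [i] is inserted between them. /xoporremibutgoiz/ → xoporremibutigoiz.
Rule 2 (degemination): /rr/ is a geminate; the first /r/ deletes. /xoporremibutigoiz/ → xoporemibutigoiz.
Rule 3 (final devoicing): /z/ is a voiced obstruent in word-final position, so it devoices to [s]. /xoporemibutigoiz/ → xoporemibutigois.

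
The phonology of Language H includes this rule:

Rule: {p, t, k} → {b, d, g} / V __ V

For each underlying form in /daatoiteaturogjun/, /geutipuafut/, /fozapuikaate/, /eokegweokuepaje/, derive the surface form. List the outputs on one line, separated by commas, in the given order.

daadoideadurogjun, geudibuafut, fozabuigaade, eogegweoguebaje

/daatoiteaturogjun/: /t/ is a voiceless stop between vowels /a/ and /o/, so it voices to [d]. /t/ is a voiceless stop between vowels /i/ and /e/, so it voices to [d]. /t/ is a voiceless stop between vowels /a/ and /u/, so it voices to [d]. → [daadoideadurogjun].
/geutipuafut/: /t/ is a voiceless stop between vowels /u/ and /i/, so it voices to [d]. /p/ is a voiceless stop between vowels /i/ and /u/, so it voices to [b]. → [geudibuafut].
/fozapuikaate/: /p/ is a voiceless stop between vowels /a/ and /u/, so it voices to [b]. /k/ is a voiceless stop between vowels /i/ and /a/, so it voices to [g]. /t/ is a voiceless stop between vowels /a/ and /e/, so it voices to [d]. → [fozabuigaade].
/eokegweokuepaje/: /k/ is a voiceless stop between vowels /o/ and /e/, so it voices to [g]. /k/ is a voiceless stop between vowels /o/ and /u/, so it voices to [g]. /p/ is a voiceless stop between vowels /e/ and /a/, so it voices to [b]. → [eogegweoguebaje].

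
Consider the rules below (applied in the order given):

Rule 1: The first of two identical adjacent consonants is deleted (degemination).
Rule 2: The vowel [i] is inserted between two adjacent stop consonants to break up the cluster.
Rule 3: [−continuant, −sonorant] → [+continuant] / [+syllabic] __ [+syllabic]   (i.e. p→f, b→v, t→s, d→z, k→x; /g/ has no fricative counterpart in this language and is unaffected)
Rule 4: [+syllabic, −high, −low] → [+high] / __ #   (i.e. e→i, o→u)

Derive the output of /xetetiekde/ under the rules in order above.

Rule 1 (degemination): no segment meets the environment; /xetetiekde/ is unchanged.
Rule 2 (stop-cluster i-epenthesis): /k/ and /d/ form a stop–stop cluster, so [i] is inserted between them. /xetetiekde/ → xetetiekide.
Rule 3 (intervocalic spirantization): /t/ is a stop between vowels /e/ and /e/, so it spirantizes to the fricative [s]. /t/ is a stop between vowels /e/ and /i/, so it spirantizes to the fricative [s]. /k/ is a stop between vowels /e/ and /i/, so it spirantizes to the fricative [x]. /d/ is a stop between vowels /i/ and /e/, so it spirantizes to the fricative [z]. /xetetiekide/ → xesesiexize.
Rule 4 (final vowel raising): /e/ is a mid vowel in word-final position, so it raises to [i]. /xesesiexize/ → xesesiexizi.

xesesiexizi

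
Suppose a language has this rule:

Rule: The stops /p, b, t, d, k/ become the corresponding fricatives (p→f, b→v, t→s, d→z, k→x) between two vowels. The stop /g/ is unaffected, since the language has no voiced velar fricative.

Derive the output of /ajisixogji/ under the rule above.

ajisixogji

No segment of /ajisixogji/ meets the structural description of the rule, so the form surfaces unchanged.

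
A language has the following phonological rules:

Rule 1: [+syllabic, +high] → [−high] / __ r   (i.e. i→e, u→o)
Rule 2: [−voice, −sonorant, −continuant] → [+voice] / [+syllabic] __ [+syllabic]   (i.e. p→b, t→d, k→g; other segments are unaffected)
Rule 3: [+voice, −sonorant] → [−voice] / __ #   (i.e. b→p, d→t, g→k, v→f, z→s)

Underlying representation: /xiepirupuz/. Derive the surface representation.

Rule 1 (pre-rhotic lowering): /i/ is a high vowel immediately before /r/, so it lowers to [e]. /xiepirupuz/ → xieperupuz.
Rule 2 (intervocalic voicing): /p/ is a voiceless stop between vowels /e/ and /e/, so it voices to [b]. /p/ is a voiceless stop between vowels /u/ and /u/, so it voices to [b]. /xieperupuz/ → xieberubuz.
Rule 3 (final devoicing): /z/ is a voiced obstruent in word-final position, so it devoices to [s]. /xieberubuz/ → xieberubus.

xieberubus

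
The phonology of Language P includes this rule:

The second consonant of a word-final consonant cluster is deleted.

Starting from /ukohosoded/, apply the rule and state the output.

ukohosoded

No segment of /ukohosoded/ meets the structural description of the rule, so the form surfaces unchanged.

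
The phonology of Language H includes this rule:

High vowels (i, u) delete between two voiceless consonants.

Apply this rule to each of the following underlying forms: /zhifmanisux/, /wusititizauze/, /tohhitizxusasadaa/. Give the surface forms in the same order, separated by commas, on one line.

zhfmanisx, wusttizauze, tohhtizxsasadaa

/zhifmanisux/: /i/ is a high vowel flanked by voiceless consonants /h/ and /f/, so it deletes. /u/ is a high vowel flanked by voiceless consonants /s/ and /x/, so it deletes. → [zhfmanisx].
/wusititizauze/: /i/ is a high vowel flanked by voiceless consonants /s/ and /t/, so it deletes. /i/ is a high vowel flanked by voiceless consonants /t/ and /t/, so it deletes. → [wusttizauze].
/tohhitizxusasadaa/: /i/ is a high vowel flanked by voiceless consonants /h/ and /t/, so it deletes. /u/ is a high vowel flanked by voiceless consonants /x/ and /s/, so it deletes. → [tohhtizxsasadaa].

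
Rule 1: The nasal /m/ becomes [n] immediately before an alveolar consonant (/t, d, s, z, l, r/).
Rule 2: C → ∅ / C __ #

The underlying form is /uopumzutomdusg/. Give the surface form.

uopunzutondus

Rule 1 (nasal place assimilation): /m/ precedes the alveolar consonant /z/, so it assimilates in place to [n]. /m/ precedes the alveolar consonant /d/, so it assimilates in place to [n]. /uopumzutomdusg/ → uopunzutondusg.
Rule 2 (final cluster simplification): /g/ is the second consonant of a word-final cluster /sg/, so it deletes. /uopunzutondusg/ → uopunzutondus.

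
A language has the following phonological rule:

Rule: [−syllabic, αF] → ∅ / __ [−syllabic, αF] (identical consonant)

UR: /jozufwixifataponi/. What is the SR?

jozufwixifataponi

No segment of /jozufwixifataponi/ meets the structural description of the rule, so the form surfaces unchanged.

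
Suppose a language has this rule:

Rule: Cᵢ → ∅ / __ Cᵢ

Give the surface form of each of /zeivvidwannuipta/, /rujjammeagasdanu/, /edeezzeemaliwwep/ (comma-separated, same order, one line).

zeividwanuipta, rujameagasdanu, edeezeemaliwep

/zeivvidwannuipta/: /vv/ is a geminate; the first /v/ deletes. /nn/ is a geminate; the first /n/ deletes. → [zeividwanuipta].
/rujjammeagasdanu/: /jj/ is a geminate; the first /j/ deletes. /mm/ is a geminate; the first /m/ deletes. → [rujameagasdanu].
/edeezzeemaliwwep/: /zz/ is a geminate; the first /z/ deletes. /ww/ is a geminate; the first /w/ deletes. → [edeezeemaliwep].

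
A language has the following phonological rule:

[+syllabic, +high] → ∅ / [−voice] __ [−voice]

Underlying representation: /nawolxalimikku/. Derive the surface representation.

No segment of /nawolxalimikku/ meets the structural description of the rule, so the form surfaces unchanged.

nawolxalimikku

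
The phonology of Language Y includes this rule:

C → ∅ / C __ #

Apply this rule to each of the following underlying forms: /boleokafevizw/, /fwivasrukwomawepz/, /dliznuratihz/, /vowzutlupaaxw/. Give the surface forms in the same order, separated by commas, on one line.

/boleokafevizw/: /w/ is the second consonant of a word-final cluster /zw/, so it deletes. → [boleokafeviz].
/fwivasrukwomawepz/: /z/ is the second consonant of a word-final cluster /pz/, so it deletes. → [fwivasrukwomawep].
/dliznuratihz/: /z/ is the second consonant of a word-final cluster /hz/, so it deletes. → [dliznuratih].
/vowzutlupaaxw/: /w/ is the second consonant of a word-final cluster /xw/, so it deletes. → [vowzutlupaax].

boleokafeviz, fwivasrukwomawep, dliznuratih, vowzutlupaax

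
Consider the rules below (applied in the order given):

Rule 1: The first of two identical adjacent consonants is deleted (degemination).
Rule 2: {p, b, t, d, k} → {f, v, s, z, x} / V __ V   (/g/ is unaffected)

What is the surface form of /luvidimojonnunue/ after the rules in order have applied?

luvizimojonunue

Rule 1 (degemination): /nn/ is a geminate; the first /n/ deletes. /luvidimojonnunue/ → luvidimojonunue.
Rule 2 (intervocalic spirantization): /d/ is a stop between vowels /i/ and /i/, so it spirantizes to the fricative [z]. /luvidimojonunue/ → luvizimojonunue.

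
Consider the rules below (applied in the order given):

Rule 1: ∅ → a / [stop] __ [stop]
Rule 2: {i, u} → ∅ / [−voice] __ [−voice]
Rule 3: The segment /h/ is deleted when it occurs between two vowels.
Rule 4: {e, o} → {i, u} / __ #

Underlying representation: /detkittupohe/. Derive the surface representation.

Rule 1 (stop-cluster a-epenthesis): /t/ and /k/ form a stop–stop cluster, so [a] is inserted between them. /t/ and /t/ form a stop–stop cluster, so [a] is inserted between them. /detkittupohe/ → detakitatupohe.
Rule 2 (high vowel syncope): /i/ is a high vowel flanked by voiceless consonants /k/ and /t/, so it deletes. /u/ is a high vowel flanked by voiceless consonants /t/ and /p/, so it deletes. /detakitatupohe/ → detaktatpohe.
Rule 3 (intervocalic h-deletion): /h/ occurs between vowels /o/ and /e/, so it deletes. /detaktatpohe/ → detaktatpoe.
Rule 4 (final vowel raising): /e/ is a mid vowel in word-final position, so it raises to [i]. /detaktatpoe/ → detaktatpoi.

detaktatpoi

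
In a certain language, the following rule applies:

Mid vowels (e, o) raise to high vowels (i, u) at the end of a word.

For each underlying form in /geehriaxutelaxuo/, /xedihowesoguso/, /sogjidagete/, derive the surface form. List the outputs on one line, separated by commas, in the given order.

geehriaxutelaxuu, xedihowesogusu, sogjidageti

/geehriaxutelaxuo/: /o/ is a mid vowel in word-final position, so it raises to [u]. → [geehriaxutelaxuu].
/xedihowesoguso/: /o/ is a mid vowel in word-final position, so it raises to [u]. → [xedihowesogusu].
/sogjidagete/: /e/ is a mid vowel in word-final position, so it raises to [i]. → [sogjidageti].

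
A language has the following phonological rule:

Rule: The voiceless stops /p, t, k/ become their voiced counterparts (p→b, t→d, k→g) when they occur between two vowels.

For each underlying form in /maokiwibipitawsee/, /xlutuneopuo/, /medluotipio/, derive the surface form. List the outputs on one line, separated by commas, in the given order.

maogiwibibidawsee, xluduneobuo, medluodibio

/maokiwibipitawsee/: /k/ is a voiceless stop between vowels /o/ and /i/, so it voices to [g]. /p/ is a voiceless stop between vowels /i/ and /i/, so it voices to [b]. /t/ is a voiceless stop between vowels /i/ and /a/, so it voices to [d]. → [maogiwibibidawsee].
/xlutuneopuo/: /t/ is a voiceless stop between vowels /u/ and /u/, so it voices to [d]. /p/ is a voiceless stop between vowels /o/ and /u/, so it voices to [b]. → [xluduneobuo].
/medluotipio/: /t/ is a voiceless stop between vowels /o/ and /i/, so it voices to [d]. /p/ is a voiceless stop between vowels /i/ and /i/, so it voices to [b]. → [medluodibio].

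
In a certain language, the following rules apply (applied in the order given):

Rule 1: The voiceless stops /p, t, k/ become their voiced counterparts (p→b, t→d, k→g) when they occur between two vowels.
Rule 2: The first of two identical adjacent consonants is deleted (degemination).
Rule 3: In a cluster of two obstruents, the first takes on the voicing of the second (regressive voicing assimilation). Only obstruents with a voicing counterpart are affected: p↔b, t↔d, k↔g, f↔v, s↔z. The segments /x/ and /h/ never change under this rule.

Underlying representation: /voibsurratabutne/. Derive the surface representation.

Rule 1 (intervocalic voicing): /t/ is a voiceless stop between vowels /a/ and /a/, so it voices to [d]. /voibsurratabutne/ → voibsurradabutne.
Rule 2 (degemination): /rr/ is a geminate; the first /r/ deletes. /voibsurradabutne/ → voibsuradabutne.
Rule 3 (regressive voicing assimilation): /b/ precedes the voiceless obstruent /s/, so it devoices to [p] by assimilation. /voibsuradabutne/ → voipsuradabutne.

voipsuradabutne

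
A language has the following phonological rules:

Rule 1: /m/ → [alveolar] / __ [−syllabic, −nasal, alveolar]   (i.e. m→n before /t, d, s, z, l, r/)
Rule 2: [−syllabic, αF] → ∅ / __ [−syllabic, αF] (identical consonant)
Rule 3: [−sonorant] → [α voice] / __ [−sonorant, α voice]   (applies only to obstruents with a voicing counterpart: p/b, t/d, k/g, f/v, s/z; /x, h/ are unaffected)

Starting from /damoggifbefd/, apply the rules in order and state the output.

Rule 1 (nasal place assimilation): no segment meets the environment; /damoggifbefd/ is unchanged.
Rule 2 (degemination): /gg/ is a geminate; the first /g/ deletes. /damoggifbefd/ → damogifbefd.
Rule 3 (regressive voicing assimilation): /f/ precedes the voiced obstruent /b/, so it voices to [v] by assimilation. /f/ precedes the voiced obstruent /d/, so it voices to [v] by assimilation. /damogifbefd/ → damogivbevd.

damogivbevd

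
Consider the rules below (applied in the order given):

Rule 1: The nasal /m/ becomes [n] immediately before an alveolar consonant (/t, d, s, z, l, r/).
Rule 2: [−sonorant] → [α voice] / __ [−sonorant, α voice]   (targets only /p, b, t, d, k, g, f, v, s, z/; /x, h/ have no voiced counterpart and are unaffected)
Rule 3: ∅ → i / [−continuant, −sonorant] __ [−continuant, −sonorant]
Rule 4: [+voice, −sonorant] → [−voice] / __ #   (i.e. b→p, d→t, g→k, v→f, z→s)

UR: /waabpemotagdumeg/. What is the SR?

waapipemotagidumek

Rule 1 (nasal place assimilation): no segment meets the environment; /waabpemotagdumeg/ is unchanged.
Rule 2 (regressive voicing assimilation): /b/ precedes the voiceless obstruent /p/, so it devoices to [p] by assimilation. /waabpemotagdumeg/ → waappemotagdumeg.
Rule 3 (stop-cluster i-epenthesis): /p/ and /p/ form a stop–stop cluster, so [i] is inserted between them. /g/ and /d/ form a stop–stop cluster, so [i] is inserted between them. /waappemotagdumeg/ → waapipemotagidumeg.
Rule 4 (final devoicing): /g/ is a voiced obstruent in word-final position, so it devoices to [k]. /waapipemotagidumeg/ → waapipemotagidumek.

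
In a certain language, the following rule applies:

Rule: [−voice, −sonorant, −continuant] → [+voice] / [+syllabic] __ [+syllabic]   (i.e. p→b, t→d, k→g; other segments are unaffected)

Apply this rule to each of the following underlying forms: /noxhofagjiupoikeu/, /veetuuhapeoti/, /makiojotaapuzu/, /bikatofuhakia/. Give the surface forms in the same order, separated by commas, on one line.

/noxhofagjiupoikeu/: /p/ is a voiceless stop between vowels /u/ and /o/, so it voices to [b]. /k/ is a voiceless stop between vowels /i/ and /e/, so it voices to [g]. → [noxhofagjiuboigeu].
/veetuuhapeoti/: /t/ is a voiceless stop between vowels /e/ and /u/, so it voices to [d]. /p/ is a voiceless stop between vowels /a/ and /e/, so it voices to [b]. /t/ is a voiceless stop between vowels /o/ and /i/, so it voices to [d]. → [veeduuhabeodi].
/makiojotaapuzu/: /k/ is a voiceless stop between vowels /a/ and /i/, so it voices to [g]. /t/ is a voiceless stop between vowels /o/ and /a/, so it voices to [d]. /p/ is a voiceless stop between vowels /a/ and /u/, so it voices to [b]. → [magiojodaabuzu].
/bikatofuhakia/: /k/ is a voiceless stop between vowels /i/ and /a/, so it voices to [g]. /t/ is a voiceless stop between vowels /a/ and /o/, so it voices to [d]. /k/ is a voiceless stop between vowels /a/ and /i/, so it voices to [g]. → [bigadofuhagia].

noxhofagjiuboigeu, veeduuhabeodi, magiojodaabuzu, bigadofuhagia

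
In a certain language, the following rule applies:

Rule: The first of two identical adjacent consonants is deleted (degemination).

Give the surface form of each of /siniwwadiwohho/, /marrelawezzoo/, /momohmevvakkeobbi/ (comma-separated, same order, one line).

siniwadiwoho, marelawezoo, momohmevakeobi

/siniwwadiwohho/: /ww/ is a geminate; the first /w/ deletes. /hh/ is a geminate; the first /h/ deletes. → [siniwadiwoho].
/marrelawezzoo/: /rr/ is a geminate; the first /r/ deletes. /zz/ is a geminate; the first /z/ deletes. → [marelawezoo].
/momohmevvakkeobbi/: /vv/ is a geminate; the first /v/ deletes. /kk/ is a geminate; the first /k/ deletes. /bb/ is a geminate; the first /b/ deletes. → [momohmevakeobi].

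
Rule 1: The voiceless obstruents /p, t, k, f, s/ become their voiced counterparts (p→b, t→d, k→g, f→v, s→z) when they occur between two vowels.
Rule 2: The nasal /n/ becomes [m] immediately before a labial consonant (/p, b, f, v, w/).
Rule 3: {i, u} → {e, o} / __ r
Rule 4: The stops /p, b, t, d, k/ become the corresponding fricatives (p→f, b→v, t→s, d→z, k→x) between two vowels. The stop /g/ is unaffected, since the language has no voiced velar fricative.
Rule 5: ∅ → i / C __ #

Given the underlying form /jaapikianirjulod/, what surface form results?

Rule 1 (intervocalic voicing): /p/ is a voiceless obstruent between vowels /a/ and /i/, so it voices to [b]. /k/ is a voiceless obstruent between vowels /i/ and /i/, so it voices to [g]. /jaapikianirjulod/ → jaabigianirjulod.
Rule 2 (nasal place assimilation): no segment meets the environment; /jaabigianirjulod/ is unchanged.
Rule 3 (pre-rhotic lowering): /i/ is a high vowel immediately before /r/, so it lowers to [e]. /jaabigianirjulod/ → jaabigianerjulod.
Rule 4 (intervocalic spirantization): /b/ is a stop between vowels /a/ and /i/, so it spirantizes to the fricative [v]. /jaabigianerjulod/ → jaavigianerjulod.
Rule 5 (final i-epenthesis): the form ends in the consonant /d/, so [i] is inserted word-finally. /jaavigianerjulod/ → jaavigianerjulodi.

jaavigianerjulodi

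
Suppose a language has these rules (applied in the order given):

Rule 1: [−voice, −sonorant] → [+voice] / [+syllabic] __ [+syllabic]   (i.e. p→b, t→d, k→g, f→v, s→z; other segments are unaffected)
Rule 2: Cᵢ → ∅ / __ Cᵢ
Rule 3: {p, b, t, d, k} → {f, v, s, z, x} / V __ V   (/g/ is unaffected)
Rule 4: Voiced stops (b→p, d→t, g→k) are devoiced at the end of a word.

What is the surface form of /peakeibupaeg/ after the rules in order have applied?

Rule 1 (intervocalic voicing): /k/ is a voiceless obstruent between vowels /a/ and /e/, so it voices to [g]. /p/ is a voiceless obstruent between vowels /u/ and /a/, so it voices to [b]. /peakeibupaeg/ → peageibubaeg.
Rule 2 (degemination): no segment meets the environment; /peageibubaeg/ is unchanged.
Rule 3 (intervocalic spirantization): /b/ is a stop between vowels /i/ and /u/, so it spirantizes to the fricative [v]. /b/ is a stop between vowels /u/ and /a/, so it spirantizes to the fricative [v]. /peageibubaeg/ → peageivuvaeg.
Rule 4 (final devoicing): /g/ is a voiced stop in word-final position, so it devoices to [k]. /peageivuvaeg/ → peageivuvaek.

peageivuvaek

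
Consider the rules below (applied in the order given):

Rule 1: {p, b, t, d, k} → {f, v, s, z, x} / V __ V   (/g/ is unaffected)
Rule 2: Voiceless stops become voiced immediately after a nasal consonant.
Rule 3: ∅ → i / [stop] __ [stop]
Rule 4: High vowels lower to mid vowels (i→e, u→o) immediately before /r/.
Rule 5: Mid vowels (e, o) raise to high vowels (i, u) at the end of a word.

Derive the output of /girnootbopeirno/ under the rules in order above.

gernootibofeernu

Rule 1 (intervocalic spirantization): /p/ is a stop between vowels /o/ and /e/, so it spirantizes to the fricative [f]. /girnootbopeirno/ → girnootbofeirno.
Rule 2 (post-nasal voicing): no segment meets the environment; /girnootbofeirno/ is unchanged.
Rule 3 (stop-cluster i-epenthesis): /t/ and /b/ form a stop–stop cluster, so [i] is inserted between them. /girnootbofeirno/ → girnootibofeirno.
Rule 4 (pre-rhotic lowering): /i/ is a high vowel immediately before /r/, so it lowers to [e]. /i/ is a high vowel immediately before /r/, so it lowers to [e]. /girnootibofeirno/ → gernootibofeerno.
Rule 5 (final vowel raising): /o/ is a mid vowel in word-final position, so it raises to [u]. /gernootibofeerno/ → gernootibofeernu.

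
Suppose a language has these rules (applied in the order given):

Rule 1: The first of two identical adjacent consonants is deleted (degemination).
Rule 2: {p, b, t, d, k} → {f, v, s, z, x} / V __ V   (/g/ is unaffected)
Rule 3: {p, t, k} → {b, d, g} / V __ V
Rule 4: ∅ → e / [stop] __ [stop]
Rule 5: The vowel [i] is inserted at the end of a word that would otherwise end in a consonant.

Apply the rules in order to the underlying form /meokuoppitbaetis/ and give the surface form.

meoxuofitebaesisi

Rule 1 (degemination): /pp/ is a geminate; the first /p/ deletes. /meokuoppitbaetis/ → meokuopitbaetis.
Rule 2 (intervocalic spirantization): /k/ is a stop between vowels /o/ and /u/, so it spirantizes to the fricative [x]. /p/ is a stop between vowels /o/ and /i/, so it spirantizes to the fricative [f]. /t/ is a stop between vowels /e/ and /i/, so it spirantizes to the fricative [s]. /meokuopitbaetis/ → meoxuofitbaesis.
Rule 3 (intervocalic voicing): no segment meets the environment; /meoxuofitbaesis/ is unchanged.
Rule 4 (stop-cluster e-epenthesis): /t/ and /b/ form a stop–stop cluster, so [e] is inserted between them. /meoxuofitbaesis/ → meoxuofitebaesis.
Rule 5 (final i-epenthesis): the form ends in the consonant /s/, so [i] is inserted word-finally. /meoxuofitebaesis/ → meoxuofitebaesisi.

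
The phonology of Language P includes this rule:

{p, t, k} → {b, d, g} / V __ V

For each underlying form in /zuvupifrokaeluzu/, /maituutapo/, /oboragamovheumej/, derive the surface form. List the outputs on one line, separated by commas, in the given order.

/zuvupifrokaeluzu/: /p/ is a voiceless stop between vowels /u/ and /i/, so it voices to [b]. /k/ is a voiceless stop between vowels /o/ and /a/, so it voices to [g]. → [zuvubifrogaeluzu].
/maituutapo/: /t/ is a voiceless stop between vowels /i/ and /u/, so it voices to [d]. /t/ is a voiceless stop between vowels /u/ and /a/, so it voices to [d]. /p/ is a voiceless stop between vowels /a/ and /o/, so it voices to [b]. → [maiduudabo].
/oboragamovheumej/: the rule's environment is not met; surfaces unchanged as [oboragamovheumej].

zuvubifrogaeluzu, maiduudabo, oboragamovheumej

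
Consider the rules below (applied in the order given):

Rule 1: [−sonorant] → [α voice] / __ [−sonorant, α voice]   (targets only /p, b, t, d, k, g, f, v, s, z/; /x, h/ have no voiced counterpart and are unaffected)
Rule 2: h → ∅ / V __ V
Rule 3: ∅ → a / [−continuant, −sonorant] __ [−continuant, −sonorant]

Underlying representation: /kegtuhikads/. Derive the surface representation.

kekatuikats

Rule 1 (regressive voicing assimilation): /g/ precedes the voiceless obstruent /t/, so it devoices to [k] by assimilation. /d/ precedes the voiceless obstruent /s/, so it devoices to [t] by assimilation. /kegtuhikads/ → kektuhikats.
Rule 2 (intervocalic h-deletion): /h/ occurs between vowels /u/ and /i/, so it deletes. /kektuhikats/ → kektuikats.
Rule 3 (stop-cluster a-epenthesis): /k/ and /t/ form a stop–stop cluster, so [a] is inserted between them. /kektuikats/ → kekatuikats.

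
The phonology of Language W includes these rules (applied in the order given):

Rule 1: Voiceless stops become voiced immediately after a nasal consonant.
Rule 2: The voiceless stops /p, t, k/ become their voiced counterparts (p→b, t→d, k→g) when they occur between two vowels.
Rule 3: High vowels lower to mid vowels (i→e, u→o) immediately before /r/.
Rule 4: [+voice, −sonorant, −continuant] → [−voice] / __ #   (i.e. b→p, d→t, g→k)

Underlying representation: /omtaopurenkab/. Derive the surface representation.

omdaoborengap

Rule 1 (post-nasal voicing): /t/ is a voiceless stop immediately after the nasal /m/, so it voices to [d]. /k/ is a voiceless stop immediately after the nasal /n/, so it voices to [g]. /omtaopurenkab/ → omdaopurengab.
Rule 2 (intervocalic voicing): /p/ is a voiceless stop between vowels /o/ and /u/, so it voices to [b]. /omdaopurengab/ → omdaoburengab.
Rule 3 (pre-rhotic lowering): /u/ is a high vowel immediately before /r/, so it lowers to [o]. /omdaoburengab/ → omdaoborengab.
Rule 4 (final devoicing): /b/ is a voiced stop in word-final position, so it devoices to [p]. /omdaoborengab/ → omdaoborengap.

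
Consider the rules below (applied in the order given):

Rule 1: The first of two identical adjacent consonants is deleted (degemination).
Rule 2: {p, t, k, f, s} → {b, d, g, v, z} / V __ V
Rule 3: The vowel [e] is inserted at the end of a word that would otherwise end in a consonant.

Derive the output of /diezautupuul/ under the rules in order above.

diezaudubuule

Rule 1 (degemination): no segment meets the environment; /diezautupuul/ is unchanged.
Rule 2 (intervocalic voicing): /t/ is a voiceless obstruent between vowels /u/ and /u/, so it voices to [d]. /p/ is a voiceless obstruent between vowels /u/ and /u/, so it voices to [b]. /diezautupuul/ → diezaudubuul.
Rule 3 (final e-epenthesis): the form ends in the consonant /l/, so [e] is inserted word-finally. /diezaudubuul/ → diezaudubuule.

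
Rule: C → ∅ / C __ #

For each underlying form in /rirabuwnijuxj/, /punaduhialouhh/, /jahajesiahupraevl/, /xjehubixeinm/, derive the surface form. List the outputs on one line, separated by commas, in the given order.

/rirabuwnijuxj/: /j/ is the second consonant of a word-final cluster /xj/, so it deletes. → [rirabuwnijux].
/punaduhialouhh/: /h/ is the second consonant of a word-final cluster /hh/, so it deletes. → [punaduhialouh].
/jahajesiahupraevl/: /l/ is the second consonant of a word-final cluster /vl/, so it deletes. → [jahajesiahupraev].
/xjehubixeinm/: /m/ is the second consonant of a word-final cluster /nm/, so it deletes. → [xjehubixein].

rirabuwnijux, punaduhialouh, jahajesiahupraev, xjehubixein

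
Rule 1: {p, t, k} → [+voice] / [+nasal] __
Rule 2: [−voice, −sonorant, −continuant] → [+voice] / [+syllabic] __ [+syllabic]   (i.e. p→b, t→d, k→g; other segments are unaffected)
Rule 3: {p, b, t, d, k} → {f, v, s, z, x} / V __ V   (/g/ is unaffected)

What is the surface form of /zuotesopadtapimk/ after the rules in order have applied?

Rule 1 (post-nasal voicing): /k/ is a voiceless stop immediately after the nasal /m/, so it voices to [g]. /zuotesopadtapimk/ → zuotesopadtapimg.
Rule 2 (intervocalic voicing): /t/ is a voiceless stop between vowels /o/ and /e/, so it voices to [d]. /p/ is a voiceless stop between vowels /o/ and /a/, so it voices to [b]. /p/ is a voiceless stop between vowels /a/ and /i/, so it voices to [b]. /zuotesopadtapimg/ → zuodesobadtabimg.
Rule 3 (intervocalic spirantization): /d/ is a stop between vowels /o/ and /e/, so it spirantizes to the fricative [z]. /b/ is a stop between vowels /o/ and /a/, so it spirantizes to the fricative [v]. /b/ is a stop between vowels /a/ and /i/, so it spirantizes to the fricative [v]. /zuodesobadtabimg/ → zuozesovadtavimg.

zuozesovadtavimg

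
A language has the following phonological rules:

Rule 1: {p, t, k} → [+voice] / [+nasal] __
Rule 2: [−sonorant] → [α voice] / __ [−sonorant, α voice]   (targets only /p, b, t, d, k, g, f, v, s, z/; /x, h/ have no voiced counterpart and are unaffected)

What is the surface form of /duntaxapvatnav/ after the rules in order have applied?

Rule 1 (post-nasal voicing): /t/ is a voiceless stop immediately after the nasal /n/, so it voices to [d]. /duntaxapvatnav/ → dundaxapvatnav.
Rule 2 (regressive voicing assimilation): /p/ precedes the voiced obstruent /v/, so it voices to [b] by assimilation. /dundaxapvatnav/ → dundaxabvatnav.

dundaxabvatnav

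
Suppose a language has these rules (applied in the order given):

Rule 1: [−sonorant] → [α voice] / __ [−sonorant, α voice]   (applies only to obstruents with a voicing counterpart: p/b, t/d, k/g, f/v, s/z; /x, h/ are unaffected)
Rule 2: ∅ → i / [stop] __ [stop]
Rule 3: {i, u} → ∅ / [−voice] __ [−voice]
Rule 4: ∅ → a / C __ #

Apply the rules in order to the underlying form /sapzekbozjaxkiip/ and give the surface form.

sabzegibozjaxkiipa

Rule 1 (regressive voicing assimilation): /p/ precedes the voiced obstruent /z/, so it voices to [b] by assimilation. /k/ precedes the voiced obstruent /b/, so it voices to [g] by assimilation. /sapzekbozjaxkiip/ → sabzegbozjaxkiip.
Rule 2 (stop-cluster i-epenthesis): /g/ and /b/ form a stop–stop cluster, so [i] is inserted between them. /sabzegbozjaxkiip/ → sabzegibozjaxkiip.
Rule 3 (high vowel syncope): no segment meets the environment; /sabzegibozjaxkiip/ is unchanged.
Rule 4 (final a-epenthesis): the form ends in the consonant /p/, so [a] is inserted word-finally. /sabzegibozjaxkiip/ → sabzegibozjaxkiipa.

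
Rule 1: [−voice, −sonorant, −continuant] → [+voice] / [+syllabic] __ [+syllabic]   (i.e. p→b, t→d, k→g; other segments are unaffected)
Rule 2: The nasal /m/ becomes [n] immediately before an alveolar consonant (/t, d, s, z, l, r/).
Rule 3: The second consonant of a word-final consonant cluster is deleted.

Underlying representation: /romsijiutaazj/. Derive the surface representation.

ronsijiudaaz

Rule 1 (intervocalic voicing): /t/ is a voiceless stop between vowels /u/ and /a/, so it voices to [d]. /romsijiutaazj/ → romsijiudaazj.
Rule 2 (nasal place assimilation): /m/ precedes the alveolar consonant /s/, so it assimilates in place to [n]. /romsijiudaazj/ → ronsijiudaazj.
Rule 3 (final cluster simplification): /j/ is the second consonant of a word-final cluster /zj/, so it deletes. /ronsijiudaazj/ → ronsijiudaaz.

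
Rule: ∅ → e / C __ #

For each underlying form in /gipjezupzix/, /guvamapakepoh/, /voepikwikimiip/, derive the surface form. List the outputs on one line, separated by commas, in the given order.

gipjezupzixe, guvamapakepohe, voepikwikimiipe

/gipjezupzix/: the form ends in the consonant /x/, so [e] is inserted word-finally. → [gipjezupzixe].
/guvamapakepoh/: the form ends in the consonant /h/, so [e] is inserted word-finally. → [guvamapakepohe].
/voepikwikimiip/: the form ends in the consonant /p/, so [e] is inserted word-finally. → [voepikwikimiipe].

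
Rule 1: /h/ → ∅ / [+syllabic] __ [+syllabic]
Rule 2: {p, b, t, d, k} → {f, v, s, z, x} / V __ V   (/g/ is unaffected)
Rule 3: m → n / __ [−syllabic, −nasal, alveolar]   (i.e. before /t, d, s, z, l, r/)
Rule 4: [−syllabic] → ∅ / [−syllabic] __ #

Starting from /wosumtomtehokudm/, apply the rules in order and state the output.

wosuntonteoxud

Rule 1 (intervocalic h-deletion): /h/ occurs between vowels /e/ and /o/, so it deletes. /wosumtomtehokudm/ → wosumtomteokudm.
Rule 2 (intervocalic spirantization): /k/ is a stop between vowels /o/ and /u/, so it spirantizes to the fricative [x]. /wosumtomteokudm/ → wosumtomteoxudm.
Rule 3 (nasal place assimilation): /m/ precedes the alveolar consonant /t/, so it assimilates in place to [n]. /m/ precedes the alveolar consonant /t/, so it assimilates in place to [n]. /wosumtomteoxudm/ → wosuntonteoxudm.
Rule 4 (final cluster simplification): /m/ is the second consonant of a word-final cluster /dm/, so it deletes. /wosuntonteoxudm/ → wosuntonteoxud.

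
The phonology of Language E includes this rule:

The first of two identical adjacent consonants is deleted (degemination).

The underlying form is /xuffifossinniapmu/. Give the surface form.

xufifosiniapmu

/ff/ is a geminate; the first /f/ deletes.
/ss/ is a geminate; the first /s/ deletes.
/nn/ is a geminate; the first /n/ deletes.
The other instances of /x/, /f/, /s/, /n/, /p/, /m/ do not occur in the required environment and remain unchanged.
Surface form: [xufifosiniapmu].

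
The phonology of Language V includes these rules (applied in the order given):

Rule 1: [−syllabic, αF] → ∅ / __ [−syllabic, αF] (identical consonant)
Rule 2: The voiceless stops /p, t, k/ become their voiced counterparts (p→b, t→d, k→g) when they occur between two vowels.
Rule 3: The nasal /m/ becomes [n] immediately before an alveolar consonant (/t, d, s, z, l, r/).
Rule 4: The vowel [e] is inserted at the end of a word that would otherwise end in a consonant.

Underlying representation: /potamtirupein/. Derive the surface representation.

Rule 1 (degemination): no segment meets the environment; /potamtirupein/ is unchanged.
Rule 2 (intervocalic voicing): /t/ is a voiceless stop between vowels /o/ and /a/, so it voices to [d]. /p/ is a voiceless stop between vowels /u/ and /e/, so it voices to [b]. /potamtirupein/ → podamtirubein.
Rule 3 (nasal place assimilation): /m/ precedes the alveolar consonant /t/, so it assimilates in place to [n]. /podamtirubein/ → podantirubein.
Rule 4 (final e-epenthesis): the form ends in the consonant /n/, so [e] is inserted word-finally. /podantirubein/ → podantirubeine.

podantirubeine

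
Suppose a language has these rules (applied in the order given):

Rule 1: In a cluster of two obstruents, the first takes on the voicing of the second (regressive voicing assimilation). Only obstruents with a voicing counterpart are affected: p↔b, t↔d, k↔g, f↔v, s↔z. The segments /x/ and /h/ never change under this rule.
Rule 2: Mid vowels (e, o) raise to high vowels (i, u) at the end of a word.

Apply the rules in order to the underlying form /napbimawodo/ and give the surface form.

Rule 1 (regressive voicing assimilation): /p/ precedes the voiced obstruent /b/, so it voices to [b] by assimilation. /napbimawodo/ → nabbimawodo.
Rule 2 (final vowel raising): /o/ is a mid vowel in word-final position, so it raises to [u]. /nabbimawodo/ → nabbimawodu.

nabbimawodu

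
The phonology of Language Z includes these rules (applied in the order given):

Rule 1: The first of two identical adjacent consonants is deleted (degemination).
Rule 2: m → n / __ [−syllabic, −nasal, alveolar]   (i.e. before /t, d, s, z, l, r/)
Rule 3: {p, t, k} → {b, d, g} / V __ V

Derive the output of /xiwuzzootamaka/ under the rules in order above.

Rule 1 (degemination): /zz/ is a geminate; the first /z/ deletes. /xiwuzzootamaka/ → xiwuzootamaka.
Rule 2 (nasal place assimilation): no segment meets the environment; /xiwuzootamaka/ is unchanged.
Rule 3 (intervocalic voicing): /t/ is a voiceless stop between vowels /o/ and /a/, so it voices to [d]. /k/ is a voiceless stop between vowels /a/ and /a/, so it voices to [g]. /xiwuzootamaka/ → xiwuzoodamaga.

xiwuzoodamaga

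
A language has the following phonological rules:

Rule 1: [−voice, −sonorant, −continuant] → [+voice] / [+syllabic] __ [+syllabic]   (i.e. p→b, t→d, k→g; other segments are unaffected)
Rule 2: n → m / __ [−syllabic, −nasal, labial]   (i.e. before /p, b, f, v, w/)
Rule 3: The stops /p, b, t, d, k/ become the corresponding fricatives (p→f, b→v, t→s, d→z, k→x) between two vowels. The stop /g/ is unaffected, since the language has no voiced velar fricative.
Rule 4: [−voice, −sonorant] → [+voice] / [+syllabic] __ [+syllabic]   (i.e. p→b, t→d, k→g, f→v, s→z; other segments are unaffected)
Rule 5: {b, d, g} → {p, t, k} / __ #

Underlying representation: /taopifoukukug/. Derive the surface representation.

taovivouguguk

Rule 1 (intervocalic voicing): /p/ is a voiceless stop between vowels /o/ and /i/, so it voices to [b]. /k/ is a voiceless stop between vowels /u/ and /u/, so it voices to [g]. /k/ is a voiceless stop between vowels /u/ and /u/, so it voices to [g]. /taopifoukukug/ → taobifougugug.
Rule 2 (nasal place assimilation): no segment meets the environment; /taobifougugug/ is unchanged.
Rule 3 (intervocalic spirantization): /b/ is a stop between vowels /o/ and /i/, so it spirantizes to the fricative [v]. /taobifougugug/ → taovifougugug.
Rule 4 (intervocalic voicing): /f/ is a voiceless obstruent between vowels /i/ and /o/, so it voices to [v]. /taovifougugug/ → taovivougugug.
Rule 5 (final devoicing): /g/ is a voiced stop in word-final position, so it devoices to [k]. /taovivougugug/ → taovivouguguk.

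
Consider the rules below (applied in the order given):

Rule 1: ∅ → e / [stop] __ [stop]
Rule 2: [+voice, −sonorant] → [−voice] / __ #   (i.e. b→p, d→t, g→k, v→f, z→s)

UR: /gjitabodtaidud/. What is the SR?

gjitabodetaidut

Rule 1 (stop-cluster e-epenthesis): /d/ and /t/ form a stop–stop cluster, so [e] is inserted between them. /gjitabodtaidud/ → gjitabodetaidud.
Rule 2 (final devoicing): /d/ is a voiced obstruent in word-final position, so it devoices to [t]. /gjitabodetaidud/ → gjitabodetaidut.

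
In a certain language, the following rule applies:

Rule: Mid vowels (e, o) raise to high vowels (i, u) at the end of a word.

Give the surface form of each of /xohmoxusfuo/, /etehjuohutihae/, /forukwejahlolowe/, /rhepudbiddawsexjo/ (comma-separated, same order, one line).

xohmoxusfuu, etehjuohutihai, forukwejahlolowi, rhepudbiddawsexju

/xohmoxusfuo/: /o/ is a mid vowel in word-final position, so it raises to [u]. → [xohmoxusfuu].
/etehjuohutihae/: /e/ is a mid vowel in word-final position, so it raises to [i]. → [etehjuohutihai].
/forukwejahlolowe/: /e/ is a mid vowel in word-final position, so it raises to [i]. → [forukwejahlolowi].
/rhepudbiddawsexjo/: /o/ is a mid vowel in word-final position, so it raises to [u]. → [rhepudbiddawsexju].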